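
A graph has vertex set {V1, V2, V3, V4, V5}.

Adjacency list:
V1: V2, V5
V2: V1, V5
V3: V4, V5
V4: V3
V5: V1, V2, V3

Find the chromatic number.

V1, V2, V5 form a triangle, so at least 3 colors are needed.
3 colors suffice: color 1 → {V4, V5}; color 2 → {V1, V3}; color 3 → {V2}. Each edge has distinct colors on its endpoints.

3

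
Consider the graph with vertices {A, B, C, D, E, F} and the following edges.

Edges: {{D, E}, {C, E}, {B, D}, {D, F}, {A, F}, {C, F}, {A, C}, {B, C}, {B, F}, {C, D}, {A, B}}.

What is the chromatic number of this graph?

A, B, C, F form a clique, so at least 4 colors are needed.
4 colors suffice: A=yellow, B=blue, C=red, D=yellow, E=blue, F=green. No two adjacent vertices share a color.

4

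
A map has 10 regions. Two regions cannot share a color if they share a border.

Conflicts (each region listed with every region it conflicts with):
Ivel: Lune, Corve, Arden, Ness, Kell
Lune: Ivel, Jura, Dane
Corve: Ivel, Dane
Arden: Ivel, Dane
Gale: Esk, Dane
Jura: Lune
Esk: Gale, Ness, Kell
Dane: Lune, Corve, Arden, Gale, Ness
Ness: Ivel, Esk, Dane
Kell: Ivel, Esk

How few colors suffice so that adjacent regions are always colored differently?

Corve and Dane conflict, so at least 2 colors are needed.
2 colors suffice: Ivel=1, Lune=2, Corve=2, Arden=2, Gale=2, Jura=1, Esk=1, Dane=1, Ness=2, Kell=2. No two conflicting regions share a color.

2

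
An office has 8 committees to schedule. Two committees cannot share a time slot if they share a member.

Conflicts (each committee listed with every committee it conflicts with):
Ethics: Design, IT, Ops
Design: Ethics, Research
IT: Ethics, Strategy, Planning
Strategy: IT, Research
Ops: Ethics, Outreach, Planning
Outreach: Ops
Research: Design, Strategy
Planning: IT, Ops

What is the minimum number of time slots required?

The cycle Ethics-Design-Research-Strategy-IT-Ethics has odd length 5, so it cannot be 2-colored; at least 3 time slots are needed.
Using 3 time slots: Ethics=2, Design=3, IT=1, Strategy=2, Ops=1, Outreach=2, Research=1, Planning=2. Every pair that conflicts lands in different time slots.

3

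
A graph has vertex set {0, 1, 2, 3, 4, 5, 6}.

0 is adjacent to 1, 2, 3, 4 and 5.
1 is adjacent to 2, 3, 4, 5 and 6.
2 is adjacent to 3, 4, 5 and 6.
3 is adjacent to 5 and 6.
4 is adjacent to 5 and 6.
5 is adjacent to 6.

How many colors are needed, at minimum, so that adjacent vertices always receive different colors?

5

0, 1, 2, 4, 5 are mutually adjacent (a clique of size 5), so at least 5 colors are needed.
5 colors suffice: color a → {2}; color b → {1}; color c → {5}; color d → {0, 6}; color e → {3, 4}. No two adjacent vertices share a color.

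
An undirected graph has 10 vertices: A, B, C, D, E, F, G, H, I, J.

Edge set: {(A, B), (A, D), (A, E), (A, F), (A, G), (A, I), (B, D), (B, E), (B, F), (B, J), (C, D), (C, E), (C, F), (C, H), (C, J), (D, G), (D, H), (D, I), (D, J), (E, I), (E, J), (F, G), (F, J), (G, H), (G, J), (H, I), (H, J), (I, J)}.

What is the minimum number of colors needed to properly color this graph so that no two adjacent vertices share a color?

D, H, I, J are pairwise adjacent (a clique of size 4), so at least 4 colors are needed.
4 colors suffice: color 1 → {A, J}; color 2 → {D, E, F}; color 3 → {B, C, G, I}; color 4 → {H}. No two adjacent vertices share a color.

4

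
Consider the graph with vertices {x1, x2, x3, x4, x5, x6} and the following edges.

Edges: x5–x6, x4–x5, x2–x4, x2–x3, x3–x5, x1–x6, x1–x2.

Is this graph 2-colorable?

The cycle x4-x2-x1-x6-x5-x4 has odd length 5, so it cannot be 2-colored; at least 3 colors are needed.
So 2 colors are not enough.

No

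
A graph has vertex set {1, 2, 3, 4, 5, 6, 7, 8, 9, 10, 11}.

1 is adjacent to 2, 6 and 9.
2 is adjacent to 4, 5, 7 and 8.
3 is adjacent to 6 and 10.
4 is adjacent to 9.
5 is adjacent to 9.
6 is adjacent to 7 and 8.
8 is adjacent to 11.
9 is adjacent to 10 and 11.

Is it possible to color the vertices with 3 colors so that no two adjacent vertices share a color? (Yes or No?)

Yes

The chromatic number is 3. The cycle 11-9-5-2-8-11 has odd length 5, so it cannot be 2-colored; at least 3 colors are needed.
A valid assignment using 3 colors: 1=blue, 2=red, 3=green, 4=blue, 5=blue, 6=red, 7=blue, 8=blue, 9=red, 10=blue, 11=green.
That is already a proper 3-coloring.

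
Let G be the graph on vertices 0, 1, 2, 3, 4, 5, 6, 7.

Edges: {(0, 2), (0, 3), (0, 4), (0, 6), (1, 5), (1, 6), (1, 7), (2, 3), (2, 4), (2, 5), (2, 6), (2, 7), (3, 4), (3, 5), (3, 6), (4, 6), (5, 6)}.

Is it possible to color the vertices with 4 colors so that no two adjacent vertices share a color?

0, 2, 3, 4, 6 form a clique, so at least 5 colors are needed.
So 4 colors are not enough.

No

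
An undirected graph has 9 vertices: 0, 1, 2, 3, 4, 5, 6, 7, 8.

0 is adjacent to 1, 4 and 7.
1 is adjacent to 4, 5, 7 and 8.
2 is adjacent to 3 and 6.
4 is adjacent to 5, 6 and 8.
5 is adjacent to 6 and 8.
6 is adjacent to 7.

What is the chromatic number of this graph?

1, 4, 5, 8 are pairwise adjacent (a clique of size 4), so at least 4 colors are needed.
A valid assignment using 4 colors: 0=c, 1=a, 2=b, 3=a, 4=b, 5=c, 6=a, 7=b, 8=d. Each edge has distinct colors on its endpoints.

4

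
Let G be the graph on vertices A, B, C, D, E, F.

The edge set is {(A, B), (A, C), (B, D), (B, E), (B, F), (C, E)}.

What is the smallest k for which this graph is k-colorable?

B and F are adjacent, so at least 2 colors are needed.
2 colors suffice: A=blue, B=red, C=red, D=blue, E=blue, F=blue. Each edge has distinct colors on its endpoints.

2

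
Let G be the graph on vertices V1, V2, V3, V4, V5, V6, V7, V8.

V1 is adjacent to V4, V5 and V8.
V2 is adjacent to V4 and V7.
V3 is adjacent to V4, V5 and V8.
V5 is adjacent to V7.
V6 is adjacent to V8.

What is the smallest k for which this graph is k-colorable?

3

The cycle V4-V2-V7-V5-V3-V4 has odd length 5, so it cannot be 2-colored; at least 3 colors are needed.
3 colors suffice: color 1 → {V1, V3, V6, V7}; color 2 → {V4, V5, V8}; color 3 → {V2}. Each edge has distinct colors on its endpoints.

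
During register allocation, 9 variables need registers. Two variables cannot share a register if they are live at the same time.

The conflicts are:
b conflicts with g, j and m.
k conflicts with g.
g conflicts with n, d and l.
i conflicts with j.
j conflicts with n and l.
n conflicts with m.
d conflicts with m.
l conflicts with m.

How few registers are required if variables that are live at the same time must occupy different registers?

2

i and j conflict, so at least 2 registers are needed.
Using 2 registers: b=2, k=2, g=1, i=2, j=1, n=2, d=2, l=2, m=1. Each listed conflict is separated.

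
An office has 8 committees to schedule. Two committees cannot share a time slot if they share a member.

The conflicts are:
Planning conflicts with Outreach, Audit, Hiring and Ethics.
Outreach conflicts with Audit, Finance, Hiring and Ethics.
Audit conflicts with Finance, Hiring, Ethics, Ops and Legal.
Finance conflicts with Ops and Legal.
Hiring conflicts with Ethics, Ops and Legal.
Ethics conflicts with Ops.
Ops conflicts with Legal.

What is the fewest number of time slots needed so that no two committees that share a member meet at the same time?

Planning, Outreach, Audit, Hiring, Ethics are mutually in conflict, so at least 5 time slots are needed.
5 time slots suffice: time slot 1 → {Audit}; time slot 2 → {Finance, Hiring}; time slot 3 → {Outreach, Ops}; time slot 4 → {Ethics, Legal}; time slot 5 → {Planning}. Each listed conflict is separated.

5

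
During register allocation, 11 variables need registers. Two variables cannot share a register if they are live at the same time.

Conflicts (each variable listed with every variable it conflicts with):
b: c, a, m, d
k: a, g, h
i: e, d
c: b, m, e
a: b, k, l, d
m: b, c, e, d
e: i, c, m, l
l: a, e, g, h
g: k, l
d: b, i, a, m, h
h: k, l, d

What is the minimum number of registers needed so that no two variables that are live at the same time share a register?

3

b, a, d pairwise conflict, so at least 3 registers are needed.
3 registers suffice: b=3, k=1, i=2, c=1, a=2, m=2, e=3, l=1, g=2, d=1, h=2. Every pair that conflicts lands in different registers.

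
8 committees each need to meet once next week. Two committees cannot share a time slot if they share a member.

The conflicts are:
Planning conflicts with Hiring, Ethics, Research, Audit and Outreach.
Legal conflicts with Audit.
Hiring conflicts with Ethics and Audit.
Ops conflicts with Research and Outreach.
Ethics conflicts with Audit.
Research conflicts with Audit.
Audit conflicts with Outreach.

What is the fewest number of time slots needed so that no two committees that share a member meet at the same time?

Planning, Hiring, Ethics, Audit all conflict with each other, so at least 4 time slots are needed.
Using 4 time slots: Planning=2, Legal=2, Hiring=3, Ops=1, Ethics=4, Research=3, Audit=1, Outreach=3. Each listed conflict is separated.

4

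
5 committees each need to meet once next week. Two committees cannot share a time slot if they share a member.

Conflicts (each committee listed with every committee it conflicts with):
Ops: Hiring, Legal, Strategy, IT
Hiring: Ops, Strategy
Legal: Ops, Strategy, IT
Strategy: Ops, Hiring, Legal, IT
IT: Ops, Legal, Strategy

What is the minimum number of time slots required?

4

Ops, Legal, Strategy, IT are mutually in conflict, so at least 4 time slots are needed.
A valid assignment using 4 time slots: Ops=2, Hiring=3, Legal=4, Strategy=1, IT=3. Every pair that conflicts lands in different time slots.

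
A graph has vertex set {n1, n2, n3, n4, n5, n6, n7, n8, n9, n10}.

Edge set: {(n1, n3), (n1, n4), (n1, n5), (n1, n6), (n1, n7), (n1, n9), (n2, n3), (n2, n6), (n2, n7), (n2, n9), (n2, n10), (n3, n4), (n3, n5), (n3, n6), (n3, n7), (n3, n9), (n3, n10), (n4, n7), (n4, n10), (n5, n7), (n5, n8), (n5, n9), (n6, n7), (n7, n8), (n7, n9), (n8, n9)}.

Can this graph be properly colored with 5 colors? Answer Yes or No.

The chromatic number is 5. n1, n3, n5, n7, n9 are pairwise adjacent (a clique of size 5), so at least 5 colors are needed.
5 colors suffice: color R → {n3, n8}; color B → {n7, n10}; color G → {n4, n6, n9}; color Y → {n1, n2}; color P → {n5}.
That is already a proper 5-coloring.

Yes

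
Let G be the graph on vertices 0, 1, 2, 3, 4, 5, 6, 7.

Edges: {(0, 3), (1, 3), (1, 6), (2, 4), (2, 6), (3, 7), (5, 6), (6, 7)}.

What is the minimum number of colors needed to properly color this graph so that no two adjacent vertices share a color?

2

5 and 6 are adjacent, so at least 2 colors are needed.
2 colors suffice: color a → {3, 4, 6}; color b → {0, 1, 2, 5, 7}. Each edge has distinct colors on its endpoints.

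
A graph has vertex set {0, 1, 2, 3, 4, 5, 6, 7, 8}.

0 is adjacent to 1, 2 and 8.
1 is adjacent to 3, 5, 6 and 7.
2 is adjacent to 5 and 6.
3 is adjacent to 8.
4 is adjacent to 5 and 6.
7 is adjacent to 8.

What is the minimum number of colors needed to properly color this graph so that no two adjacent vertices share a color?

2

0 and 1 are adjacent, so at least 2 colors are needed.
2 colors suffice: color red → {1, 2, 4, 8}; color blue → {0, 3, 5, 6, 7}. Every edge joins two different colors.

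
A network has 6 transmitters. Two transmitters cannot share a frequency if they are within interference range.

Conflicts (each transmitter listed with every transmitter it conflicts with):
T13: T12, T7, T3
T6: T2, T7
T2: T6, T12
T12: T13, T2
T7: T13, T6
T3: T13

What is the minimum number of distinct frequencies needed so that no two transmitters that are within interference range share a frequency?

The cycle T12-T2-T6-T7-T13-T12 has odd length 5, so it cannot be 2-colored; at least 3 frequencies are needed.
3 frequencies suffice: frequency 1 → {T13, T6}; frequency 2 → {T2, T7, T3}; frequency 3 → {T12}. Every pair that conflicts lands in different frequencies.

3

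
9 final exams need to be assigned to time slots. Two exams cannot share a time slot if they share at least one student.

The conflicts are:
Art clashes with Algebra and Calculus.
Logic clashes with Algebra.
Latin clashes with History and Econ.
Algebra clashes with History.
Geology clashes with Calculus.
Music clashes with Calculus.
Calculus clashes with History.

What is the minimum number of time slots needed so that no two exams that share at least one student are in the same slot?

Music and Calculus conflict, so at least 2 time slots are needed.
2 time slots suffice: time slot 1 → {Latin, Algebra, Calculus}; time slot 2 → {Art, Logic, Geology, Music, History, Econ}. No two conflicting exams share a time slot.

2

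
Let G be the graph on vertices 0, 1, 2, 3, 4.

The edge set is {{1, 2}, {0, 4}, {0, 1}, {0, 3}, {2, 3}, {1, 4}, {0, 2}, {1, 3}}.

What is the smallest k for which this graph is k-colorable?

4

0, 1, 2, 3 are pairwise adjacent (a clique of size 4), so at least 4 colors are needed.
4 colors suffice: color a → {0}; color b → {1}; color c → {2, 4}; color d → {3}. No two adjacent vertices share a color.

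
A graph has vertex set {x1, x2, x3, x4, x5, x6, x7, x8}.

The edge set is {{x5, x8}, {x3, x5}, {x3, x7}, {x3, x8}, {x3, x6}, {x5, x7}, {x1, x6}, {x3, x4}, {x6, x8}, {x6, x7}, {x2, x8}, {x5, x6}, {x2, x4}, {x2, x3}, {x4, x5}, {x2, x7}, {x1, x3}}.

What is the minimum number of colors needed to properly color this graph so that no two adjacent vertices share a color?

4

x3, x5, x6, x7 are pairwise adjacent (a clique of size 4), so at least 4 colors are needed.
4 colors suffice: color 1 → {x3}; color 2 → {x1, x2, x5}; color 3 → {x4, x6}; color 4 → {x7, x8}. No two adjacent vertices share a color.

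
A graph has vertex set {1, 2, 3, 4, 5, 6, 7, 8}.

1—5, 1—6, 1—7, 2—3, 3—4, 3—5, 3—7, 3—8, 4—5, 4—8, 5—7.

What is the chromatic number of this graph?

3

3, 4, 5 form a triangle, so at least 3 colors are needed.
3 colors suffice: color red → {1, 3}; color blue → {2, 5, 6, 8}; color green → {4, 7}. Every edge joins two different colors.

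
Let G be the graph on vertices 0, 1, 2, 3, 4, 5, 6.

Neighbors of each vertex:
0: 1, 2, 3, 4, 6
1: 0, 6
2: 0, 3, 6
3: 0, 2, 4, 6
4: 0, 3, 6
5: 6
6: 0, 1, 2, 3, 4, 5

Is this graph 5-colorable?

Yes

The chromatic number is 4. 0, 2, 3, 6 are pairwise adjacent (a clique of size 4), so at least 4 colors are needed.
A valid assignment using 4 colors: 0=blue, 1=green, 2=yellow, 3=green, 4=yellow, 5=blue, 6=red.
Since 5 ≥ 4, a proper 5-coloring certainly exists.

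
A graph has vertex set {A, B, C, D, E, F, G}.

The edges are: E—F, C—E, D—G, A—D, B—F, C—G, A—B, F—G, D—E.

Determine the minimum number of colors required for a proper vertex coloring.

The cycle F-B-A-D-G-F has odd length 5, so it cannot be 2-colored; at least 3 colors are needed.
3 colors suffice: A=red, B=green, C=blue, D=blue, E=red, F=blue, G=red. No two adjacent vertices share a color.

3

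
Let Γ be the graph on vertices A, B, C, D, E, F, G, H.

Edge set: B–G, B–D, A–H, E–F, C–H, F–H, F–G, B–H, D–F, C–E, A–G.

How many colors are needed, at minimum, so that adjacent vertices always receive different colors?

C and H are adjacent, so at least 2 colors are needed.
2 colors suffice: color red → {A, B, C, F}; color blue → {D, E, G, H}. No two adjacent vertices share a color.

2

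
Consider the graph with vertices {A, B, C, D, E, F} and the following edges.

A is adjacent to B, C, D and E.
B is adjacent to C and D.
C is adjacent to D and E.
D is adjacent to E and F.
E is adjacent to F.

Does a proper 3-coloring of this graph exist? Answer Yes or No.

No

A, C, D, E are pairwise adjacent (a clique of size 4), so at least 4 colors are needed.
So 3 colors are not enough.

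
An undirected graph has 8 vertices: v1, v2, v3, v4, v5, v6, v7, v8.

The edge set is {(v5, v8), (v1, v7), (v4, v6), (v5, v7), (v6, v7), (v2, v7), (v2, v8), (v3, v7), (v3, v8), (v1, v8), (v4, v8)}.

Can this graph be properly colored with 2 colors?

The cycle v7-v5-v8-v4-v6-v7 has odd length 5, so it cannot be 2-colored; at least 3 colors are needed.
So 2 colors are not enough.

No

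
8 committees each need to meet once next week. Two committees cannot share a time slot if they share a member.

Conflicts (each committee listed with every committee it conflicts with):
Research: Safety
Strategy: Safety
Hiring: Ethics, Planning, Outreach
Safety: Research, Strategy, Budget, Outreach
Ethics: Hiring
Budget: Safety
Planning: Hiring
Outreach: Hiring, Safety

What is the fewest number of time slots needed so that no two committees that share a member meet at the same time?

2

Research and Safety conflict, so at least 2 time slots are needed.
Using 2 time slots: Research=2, Strategy=2, Hiring=1, Safety=1, Ethics=2, Budget=2, Planning=2, Outreach=2. Each listed conflict is separated.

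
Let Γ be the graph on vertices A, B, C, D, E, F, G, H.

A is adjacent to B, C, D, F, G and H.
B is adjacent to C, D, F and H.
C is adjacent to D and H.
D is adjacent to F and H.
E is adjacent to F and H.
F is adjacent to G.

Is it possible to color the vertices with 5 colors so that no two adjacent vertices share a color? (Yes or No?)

Yes

The chromatic number is 5. A, B, C, D, H form a clique, so at least 5 colors are needed.
A valid assignment using 5 colors: A=1, B=3, C=5, D=4, E=1, F=2, G=3, H=2.
That is already a proper 5-coloring.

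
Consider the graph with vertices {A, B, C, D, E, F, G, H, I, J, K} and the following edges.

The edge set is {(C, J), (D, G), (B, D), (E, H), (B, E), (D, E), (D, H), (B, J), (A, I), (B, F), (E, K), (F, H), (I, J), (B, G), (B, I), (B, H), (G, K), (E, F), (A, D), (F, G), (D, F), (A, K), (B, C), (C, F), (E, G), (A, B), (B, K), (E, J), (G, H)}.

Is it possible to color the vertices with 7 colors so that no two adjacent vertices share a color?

The chromatic number is 6. B, D, E, F, G, H are mutually adjacent (a clique of size 6), so at least 6 colors are needed.
One proper 6-coloring: A=2, B=1, C=2, D=4, E=2, F=3, G=5, H=6, I=4, J=3, K=3.
Since 7 ≥ 6, a proper 7-coloring certainly exists.

Yes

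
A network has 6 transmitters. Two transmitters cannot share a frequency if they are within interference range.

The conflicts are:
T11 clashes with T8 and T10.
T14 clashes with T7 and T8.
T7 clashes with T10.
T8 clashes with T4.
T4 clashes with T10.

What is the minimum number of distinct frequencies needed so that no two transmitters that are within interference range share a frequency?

The cycle T10-T11-T8-T14-T7-T10 has odd length 5, so it cannot be 2-colored; at least 3 frequencies are needed.
3 frequencies suffice: frequency 1 → {T8, T10}; frequency 2 → {T11, T14, T4}; frequency 3 → {T7}. No two conflicting transmitters share a frequency.

3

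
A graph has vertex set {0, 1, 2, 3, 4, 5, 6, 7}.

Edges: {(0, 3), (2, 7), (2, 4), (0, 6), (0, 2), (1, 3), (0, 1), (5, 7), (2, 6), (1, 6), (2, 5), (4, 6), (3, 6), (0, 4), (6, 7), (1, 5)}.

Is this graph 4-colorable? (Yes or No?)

Yes

The chromatic number is 4. 0, 1, 3, 6 are pairwise adjacent (a clique of size 4), so at least 4 colors are needed.
4 colors suffice: 0=green, 1=blue, 2=blue, 3=yellow, 4=yellow, 5=red, 6=red, 7=green.
That is already a proper 4-coloring.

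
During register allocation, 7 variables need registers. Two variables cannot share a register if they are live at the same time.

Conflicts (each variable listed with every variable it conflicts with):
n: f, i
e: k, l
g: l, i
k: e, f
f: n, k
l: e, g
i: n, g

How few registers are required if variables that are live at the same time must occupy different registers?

3

The cycle k-f-n-i-g-l-e-k has odd length 7, so it cannot be 2-colored; at least 3 registers are needed.
3 registers suffice: n=2, e=3, g=2, k=2, f=1, l=1, i=1. No two conflicting variables share a register.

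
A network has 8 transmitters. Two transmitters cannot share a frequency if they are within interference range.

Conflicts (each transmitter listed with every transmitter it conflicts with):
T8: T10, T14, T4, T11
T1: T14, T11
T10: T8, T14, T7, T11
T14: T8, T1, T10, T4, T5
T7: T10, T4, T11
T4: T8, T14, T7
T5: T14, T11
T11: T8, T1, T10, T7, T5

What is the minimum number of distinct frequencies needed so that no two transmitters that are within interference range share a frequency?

3

T8, T10, T14 are mutually in conflict, so at least 3 frequencies are needed.
3 frequencies suffice: frequency 1 → {T14, T11}; frequency 2 → {T1, T10, T4, T5}; frequency 3 → {T8, T7}. Every pair that conflicts lands in different frequencies.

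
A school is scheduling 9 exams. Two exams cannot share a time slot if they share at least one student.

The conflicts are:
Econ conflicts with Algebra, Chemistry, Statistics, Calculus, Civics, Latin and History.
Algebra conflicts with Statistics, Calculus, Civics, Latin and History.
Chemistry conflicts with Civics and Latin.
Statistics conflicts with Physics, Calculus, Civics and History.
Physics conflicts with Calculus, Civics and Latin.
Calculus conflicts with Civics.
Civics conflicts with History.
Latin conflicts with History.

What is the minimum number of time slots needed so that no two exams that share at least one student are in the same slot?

Econ, Algebra, Statistics, Civics, History pairwise conflict, so at least 5 time slots are needed.
5 time slots suffice: Econ=1, Algebra=3, Chemistry=3, Statistics=4, Physics=1, Calculus=5, Civics=2, Latin=2, History=5. Each listed conflict is separated.

5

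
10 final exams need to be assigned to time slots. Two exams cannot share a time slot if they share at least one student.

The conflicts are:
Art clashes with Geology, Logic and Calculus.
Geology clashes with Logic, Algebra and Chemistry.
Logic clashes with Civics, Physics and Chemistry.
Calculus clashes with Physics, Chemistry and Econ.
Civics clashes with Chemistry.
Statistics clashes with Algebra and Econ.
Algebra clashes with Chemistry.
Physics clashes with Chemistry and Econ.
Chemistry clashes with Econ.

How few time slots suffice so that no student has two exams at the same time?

Calculus, Physics, Chemistry, Econ are mutually in conflict, so at least 4 time slots are needed.
4 time slots suffice: time slot 1 → {Art, Statistics, Chemistry}; time slot 2 → {Logic, Calculus, Algebra}; time slot 3 → {Geology, Civics, Physics}; time slot 4 → {Econ}. Every pair that conflicts lands in different time slots.

4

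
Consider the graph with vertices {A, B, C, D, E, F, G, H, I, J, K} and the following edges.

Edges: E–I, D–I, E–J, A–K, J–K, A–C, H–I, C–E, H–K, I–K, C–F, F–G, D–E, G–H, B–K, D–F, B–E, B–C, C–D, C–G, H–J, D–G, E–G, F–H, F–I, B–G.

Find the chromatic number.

B, C, E, G form a clique, so at least 4 colors are needed.
One proper 4-coloring: A=2, B=4, C=1, D=4, E=3, F=3, G=2, H=1, I=2, J=2, K=3. Every edge joins two different colors.

4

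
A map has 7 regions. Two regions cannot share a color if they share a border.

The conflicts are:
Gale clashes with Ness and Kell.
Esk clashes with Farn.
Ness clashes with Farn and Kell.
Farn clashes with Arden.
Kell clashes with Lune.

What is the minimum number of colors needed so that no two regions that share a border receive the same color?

Gale, Ness, Kell pairwise conflict, so at least 3 colors are needed.
3 colors suffice: color 1 → {Farn, Kell}; color 2 → {Esk, Ness, Arden, Lune}; color 3 → {Gale}. Every pair that conflicts lands in different colors.

3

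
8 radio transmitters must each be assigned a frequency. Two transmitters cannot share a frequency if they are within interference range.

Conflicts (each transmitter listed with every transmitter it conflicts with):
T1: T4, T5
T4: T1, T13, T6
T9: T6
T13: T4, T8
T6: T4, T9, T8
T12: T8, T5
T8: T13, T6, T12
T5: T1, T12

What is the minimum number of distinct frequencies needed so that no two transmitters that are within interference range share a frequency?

T4 and T13 conflict, so at least 2 frequencies are needed.
2 frequencies suffice: frequency 1 → {T4, T9, T8, T5}; frequency 2 → {T1, T13, T6, T12}. Every pair that conflicts lands in different frequencies.

2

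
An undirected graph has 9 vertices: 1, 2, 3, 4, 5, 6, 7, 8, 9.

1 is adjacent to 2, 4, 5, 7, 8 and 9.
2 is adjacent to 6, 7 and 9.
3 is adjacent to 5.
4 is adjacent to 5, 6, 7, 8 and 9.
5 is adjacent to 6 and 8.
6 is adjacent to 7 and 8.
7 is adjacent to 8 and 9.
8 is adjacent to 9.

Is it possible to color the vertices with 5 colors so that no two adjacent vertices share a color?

Yes

The chromatic number is 5. 1, 4, 7, 8, 9 are mutually adjacent (a clique of size 5), so at least 5 colors are needed.
5 colors suffice: color a → {2, 3, 4}; color b → {1, 6}; color c → {5, 7}; color d → {8}; color e → {9}.
That is already a proper 5-coloring.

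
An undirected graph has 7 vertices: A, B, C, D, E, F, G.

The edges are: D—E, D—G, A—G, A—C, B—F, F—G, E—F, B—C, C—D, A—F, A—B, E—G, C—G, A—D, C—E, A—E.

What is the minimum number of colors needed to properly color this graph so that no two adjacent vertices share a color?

5

A, C, D, E, G are mutually adjacent (a clique of size 5), so at least 5 colors are needed.
A valid assignment using 5 colors: A=1, B=2, C=3, D=5, E=4, F=3, G=2. No two adjacent vertices share a color.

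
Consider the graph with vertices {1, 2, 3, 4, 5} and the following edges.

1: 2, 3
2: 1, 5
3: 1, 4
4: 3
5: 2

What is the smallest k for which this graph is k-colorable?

2

2 and 5 are adjacent, so at least 2 colors are needed.
One proper 2-coloring: 1=a, 2=b, 3=b, 4=a, 5=a. No two adjacent vertices share a color.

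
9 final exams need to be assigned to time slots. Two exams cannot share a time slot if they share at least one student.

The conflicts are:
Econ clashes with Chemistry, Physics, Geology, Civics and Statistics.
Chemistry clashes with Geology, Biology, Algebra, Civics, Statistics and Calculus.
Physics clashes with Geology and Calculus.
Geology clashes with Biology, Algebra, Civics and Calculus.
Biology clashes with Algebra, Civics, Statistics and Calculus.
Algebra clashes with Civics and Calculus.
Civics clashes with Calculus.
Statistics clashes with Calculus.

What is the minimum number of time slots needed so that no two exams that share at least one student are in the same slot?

Chemistry, Geology, Biology, Algebra, Civics, Calculus all conflict with each other, so at least 6 time slots are needed.
6 time slots suffice: time slot 1 → {Geology, Statistics}; time slot 2 → {Econ, Calculus}; time slot 3 → {Chemistry, Physics}; time slot 4 → {Biology}; time slot 5 → {Civics}; time slot 6 → {Algebra}. Each listed conflict is separated.

6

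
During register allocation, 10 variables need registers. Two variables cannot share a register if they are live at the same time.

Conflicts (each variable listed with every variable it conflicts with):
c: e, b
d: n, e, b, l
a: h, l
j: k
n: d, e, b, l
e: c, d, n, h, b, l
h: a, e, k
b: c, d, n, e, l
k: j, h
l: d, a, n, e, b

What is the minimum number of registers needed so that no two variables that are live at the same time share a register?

5

d, n, e, b, l pairwise conflict, so at least 5 registers are needed.
5 registers suffice: c=2, d=5, a=1, j=2, n=4, e=1, h=2, b=3, k=1, l=2. Every pair that conflicts lands in different registers.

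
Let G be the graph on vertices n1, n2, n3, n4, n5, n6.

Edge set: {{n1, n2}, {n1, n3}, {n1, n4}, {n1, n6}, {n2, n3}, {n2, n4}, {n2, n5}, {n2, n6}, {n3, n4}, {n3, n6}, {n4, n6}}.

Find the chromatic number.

5

n1, n2, n3, n4, n6 are pairwise adjacent (a clique of size 5), so at least 5 colors are needed.
5 colors suffice: color 1 → {n2}; color 2 → {n5, n6}; color 3 → {n4}; color 4 → {n1}; color 5 → {n3}. No two adjacent vertices share a color.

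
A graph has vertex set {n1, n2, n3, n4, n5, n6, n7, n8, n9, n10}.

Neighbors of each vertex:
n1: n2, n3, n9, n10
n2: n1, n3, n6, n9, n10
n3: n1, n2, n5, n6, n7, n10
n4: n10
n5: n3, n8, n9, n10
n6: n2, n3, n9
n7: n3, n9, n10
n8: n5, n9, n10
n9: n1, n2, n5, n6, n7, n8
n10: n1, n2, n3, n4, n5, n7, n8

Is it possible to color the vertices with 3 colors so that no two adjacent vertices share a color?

n1, n2, n3, n10 form a clique, so at least 4 colors are needed.
So 3 colors are not enough.

No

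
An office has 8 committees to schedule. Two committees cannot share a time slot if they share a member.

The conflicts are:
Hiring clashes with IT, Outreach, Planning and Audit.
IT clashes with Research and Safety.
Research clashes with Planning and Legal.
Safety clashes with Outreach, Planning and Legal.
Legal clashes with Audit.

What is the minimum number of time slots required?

The cycle Hiring-IT-Research-Legal-Audit-Hiring has odd length 5, so it cannot be 2-colored; at least 3 time slots are needed.
3 time slots suffice: time slot 1 → {Hiring, Research, Safety}; time slot 2 → {IT, Outreach, Planning, Legal}; time slot 3 → {Audit}. No two conflicting committees share a time slot.

3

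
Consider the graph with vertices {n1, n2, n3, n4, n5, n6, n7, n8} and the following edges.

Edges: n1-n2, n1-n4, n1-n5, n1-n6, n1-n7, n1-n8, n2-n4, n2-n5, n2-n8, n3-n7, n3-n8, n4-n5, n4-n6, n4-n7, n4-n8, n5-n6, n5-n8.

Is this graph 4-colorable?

n1, n2, n4, n5, n8 are pairwise adjacent (a clique of size 5), so at least 5 colors are needed.
So 4 colors are not enough.

No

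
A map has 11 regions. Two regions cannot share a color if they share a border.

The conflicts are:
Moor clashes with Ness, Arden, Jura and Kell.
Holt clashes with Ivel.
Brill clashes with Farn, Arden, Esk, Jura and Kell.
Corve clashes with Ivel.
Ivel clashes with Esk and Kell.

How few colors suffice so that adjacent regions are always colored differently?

2

Brill and Esk conflict, so at least 2 colors are needed.
2 colors suffice: color 1 → {Moor, Brill, Ivel}; color 2 → {Holt, Ness, Farn, Corve, Arden, Esk, Jura, Kell}. No two conflicting regions share a color.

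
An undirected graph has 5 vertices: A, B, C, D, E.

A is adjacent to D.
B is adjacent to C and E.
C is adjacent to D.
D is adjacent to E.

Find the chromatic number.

2

D and E are adjacent, so at least 2 colors are needed.
2 colors suffice: A=2, B=1, C=2, D=1, E=2. Each edge has distinct colors on its endpoints.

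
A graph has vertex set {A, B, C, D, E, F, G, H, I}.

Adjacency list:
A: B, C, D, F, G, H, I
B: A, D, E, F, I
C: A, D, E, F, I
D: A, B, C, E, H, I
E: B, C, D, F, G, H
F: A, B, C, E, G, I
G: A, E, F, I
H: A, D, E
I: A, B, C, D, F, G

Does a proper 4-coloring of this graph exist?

The chromatic number is 4. A, B, F, I are mutually adjacent (a clique of size 4), so at least 4 colors are needed.
4 colors suffice: color 1 → {A, E}; color 2 → {H, I}; color 3 → {D, F}; color 4 → {B, C, G}.
That is already a proper 4-coloring.

Yes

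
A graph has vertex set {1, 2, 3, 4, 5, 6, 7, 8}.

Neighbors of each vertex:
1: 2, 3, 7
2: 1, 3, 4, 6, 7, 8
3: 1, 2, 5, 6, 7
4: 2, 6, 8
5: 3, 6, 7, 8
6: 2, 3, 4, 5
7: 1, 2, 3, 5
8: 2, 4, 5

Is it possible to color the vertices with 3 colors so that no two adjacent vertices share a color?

No

1, 2, 3, 7 form a clique, so at least 4 colors are needed.
So 3 colors are not enough.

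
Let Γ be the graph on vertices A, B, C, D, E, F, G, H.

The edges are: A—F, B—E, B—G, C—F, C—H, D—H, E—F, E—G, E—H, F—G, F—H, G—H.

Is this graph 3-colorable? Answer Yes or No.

E, F, G, H form a clique, so at least 4 colors are needed.
So 3 colors are not enough.

No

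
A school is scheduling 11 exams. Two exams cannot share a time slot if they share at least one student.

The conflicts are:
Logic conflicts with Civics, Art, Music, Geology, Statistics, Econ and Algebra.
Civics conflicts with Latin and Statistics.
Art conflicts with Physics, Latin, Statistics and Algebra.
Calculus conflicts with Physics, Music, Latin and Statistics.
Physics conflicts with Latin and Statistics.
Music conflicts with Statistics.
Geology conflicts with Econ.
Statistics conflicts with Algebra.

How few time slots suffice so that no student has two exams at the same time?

Logic, Art, Statistics, Algebra pairwise conflict, so at least 4 time slots are needed.
A valid assignment using 4 time slots: Logic=2, Civics=3, Art=3, Calculus=3, Physics=2, Music=4, Latin=1, Geology=3, Statistics=1, Econ=1, Algebra=4. No two conflicting exams share a time slot.

4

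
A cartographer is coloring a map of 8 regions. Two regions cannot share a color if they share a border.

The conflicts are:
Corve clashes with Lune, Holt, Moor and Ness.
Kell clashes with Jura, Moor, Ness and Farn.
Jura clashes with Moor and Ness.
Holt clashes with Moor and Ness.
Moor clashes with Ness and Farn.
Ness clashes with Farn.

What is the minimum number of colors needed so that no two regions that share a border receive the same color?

4

Kell, Moor, Ness, Farn are mutually in conflict, so at least 4 colors are needed.
A valid assignment using 4 colors: Corve=3, Lune=1, Kell=3, Jura=4, Holt=4, Moor=2, Ness=1, Farn=4. No two conflicting regions share a color.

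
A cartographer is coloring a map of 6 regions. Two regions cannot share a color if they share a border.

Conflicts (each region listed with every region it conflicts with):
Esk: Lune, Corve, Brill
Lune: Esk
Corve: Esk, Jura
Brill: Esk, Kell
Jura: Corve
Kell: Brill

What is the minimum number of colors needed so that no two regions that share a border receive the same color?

2

Brill and Kell conflict, so at least 2 colors are needed.
2 colors suffice: color 1 → {Esk, Jura, Kell}; color 2 → {Lune, Corve, Brill}. Each listed conflict is separated.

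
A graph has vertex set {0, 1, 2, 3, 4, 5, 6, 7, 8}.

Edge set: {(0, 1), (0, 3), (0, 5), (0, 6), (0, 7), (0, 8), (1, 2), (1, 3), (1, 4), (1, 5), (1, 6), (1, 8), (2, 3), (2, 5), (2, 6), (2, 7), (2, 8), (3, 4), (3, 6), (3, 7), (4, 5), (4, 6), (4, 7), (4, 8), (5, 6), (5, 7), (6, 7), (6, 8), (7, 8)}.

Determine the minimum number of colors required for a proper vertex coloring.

4

1, 2, 3, 6 form a clique, so at least 4 colors are needed.
4 colors suffice: color a → {6}; color b → {1, 7}; color c → {3, 5, 8}; color d → {0, 2, 4}. No two adjacent vertices share a color.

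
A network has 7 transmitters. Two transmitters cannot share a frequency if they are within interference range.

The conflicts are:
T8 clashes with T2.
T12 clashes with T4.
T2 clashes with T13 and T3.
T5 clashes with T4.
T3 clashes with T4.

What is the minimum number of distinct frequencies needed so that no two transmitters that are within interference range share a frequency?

2

T3 and T4 conflict, so at least 2 frequencies are needed.
Using 2 frequencies: T8=2, T12=2, T2=1, T13=2, T5=2, T3=2, T4=1. No two conflicting transmitters share a frequency.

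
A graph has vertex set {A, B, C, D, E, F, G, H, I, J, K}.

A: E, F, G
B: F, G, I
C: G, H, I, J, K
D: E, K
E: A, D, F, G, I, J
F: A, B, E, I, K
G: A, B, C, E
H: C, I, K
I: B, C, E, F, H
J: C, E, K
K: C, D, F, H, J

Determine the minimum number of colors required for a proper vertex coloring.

A, E, G are pairwise adjacent, so at least 3 colors are needed.
3 colors suffice: A=3, B=1, C=1, D=2, E=1, F=2, G=2, H=2, I=3, J=2, K=3. No two adjacent vertices share a color.

3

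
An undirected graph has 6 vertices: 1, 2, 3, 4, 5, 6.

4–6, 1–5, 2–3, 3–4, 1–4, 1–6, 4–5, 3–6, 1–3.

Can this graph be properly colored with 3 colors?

1, 3, 4, 6 are mutually adjacent (a clique of size 4), so at least 4 colors are needed.
So 3 colors are not enough.

No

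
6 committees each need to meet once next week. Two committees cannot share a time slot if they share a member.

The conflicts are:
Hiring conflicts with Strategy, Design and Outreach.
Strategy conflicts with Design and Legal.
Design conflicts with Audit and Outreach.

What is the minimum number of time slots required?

3

Hiring, Strategy, Design are mutually in conflict, so at least 3 time slots are needed.
Using 3 time slots: Hiring=3, Strategy=2, Design=1, Legal=1, Audit=2, Outreach=2. No two conflicting committees share a time slot.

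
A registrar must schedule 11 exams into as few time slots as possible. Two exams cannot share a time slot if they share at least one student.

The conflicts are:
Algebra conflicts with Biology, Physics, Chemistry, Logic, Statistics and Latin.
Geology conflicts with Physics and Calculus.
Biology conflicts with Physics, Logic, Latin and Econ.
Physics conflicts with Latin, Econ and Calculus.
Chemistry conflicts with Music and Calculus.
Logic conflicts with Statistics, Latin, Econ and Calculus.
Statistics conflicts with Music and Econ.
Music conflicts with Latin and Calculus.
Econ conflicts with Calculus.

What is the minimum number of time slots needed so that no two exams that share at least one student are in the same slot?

Algebra, Biology, Physics, Latin all conflict with each other, so at least 4 time slots are needed.
A valid assignment using 4 time slots: Algebra=1, Geology=3, Biology=4, Physics=2, Chemistry=3, Logic=2, Statistics=4, Music=2, Latin=3, Econ=3, Calculus=1. No two conflicting exams share a time slot.

4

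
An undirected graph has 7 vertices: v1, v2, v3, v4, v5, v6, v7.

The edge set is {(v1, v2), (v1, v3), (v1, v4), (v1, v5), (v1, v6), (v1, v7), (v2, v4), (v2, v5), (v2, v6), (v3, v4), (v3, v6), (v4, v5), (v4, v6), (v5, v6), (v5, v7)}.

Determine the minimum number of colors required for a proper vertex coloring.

5

v1, v2, v4, v5, v6 are mutually adjacent (a clique of size 5), so at least 5 colors are needed.
5 colors suffice: color 1 → {v1}; color 2 → {v6, v7}; color 3 → {v3, v5}; color 4 → {v4}; color 5 → {v2}. Each edge has distinct colors on its endpoints.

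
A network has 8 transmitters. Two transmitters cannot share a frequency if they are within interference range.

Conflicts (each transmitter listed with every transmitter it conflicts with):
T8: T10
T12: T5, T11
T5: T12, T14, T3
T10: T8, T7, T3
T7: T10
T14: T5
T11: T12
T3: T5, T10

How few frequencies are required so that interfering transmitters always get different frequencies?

T10 and T7 conflict, so at least 2 frequencies are needed.
2 frequencies suffice: frequency 1 → {T5, T10, T11}; frequency 2 → {T8, T12, T7, T14, T3}. Each listed conflict is separated.

2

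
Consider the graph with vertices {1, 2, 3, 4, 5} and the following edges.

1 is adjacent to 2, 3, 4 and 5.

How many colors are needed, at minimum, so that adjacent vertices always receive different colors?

1 and 4 are adjacent, so at least 2 colors are needed.
One proper 2-coloring: 1=red, 2=blue, 3=blue, 4=blue, 5=blue. Every edge joins two different colors.

2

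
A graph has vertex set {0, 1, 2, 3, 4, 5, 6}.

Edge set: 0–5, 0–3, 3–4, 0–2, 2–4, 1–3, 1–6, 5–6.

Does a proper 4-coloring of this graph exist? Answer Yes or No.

Yes

The chromatic number is 3. The cycle 0-5-6-1-3-0 has odd length 5, so it cannot be 2-colored; at least 3 colors are needed.
3 colors suffice: color red → {0, 4, 6}; color blue → {2, 3, 5}; color green → {1}.
Since 4 ≥ 3, a proper 4-coloring certainly exists.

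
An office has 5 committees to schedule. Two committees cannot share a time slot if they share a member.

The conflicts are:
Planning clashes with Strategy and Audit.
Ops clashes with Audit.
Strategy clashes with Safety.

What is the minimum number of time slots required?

2

Planning and Audit conflict, so at least 2 time slots are needed.
Using 2 time slots: Planning=1, Ops=1, Strategy=2, Safety=1, Audit=2. Every pair that conflicts lands in different time slots.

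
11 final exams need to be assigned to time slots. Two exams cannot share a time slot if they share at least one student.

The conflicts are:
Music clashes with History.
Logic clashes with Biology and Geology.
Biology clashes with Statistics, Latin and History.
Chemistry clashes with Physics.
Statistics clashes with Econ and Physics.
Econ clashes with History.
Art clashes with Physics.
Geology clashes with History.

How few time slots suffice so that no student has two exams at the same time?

2

Logic and Geology conflict, so at least 2 time slots are needed.
2 time slots suffice: Music=1, Logic=2, Biology=1, Chemistry=2, Statistics=2, Econ=1, Art=2, Physics=1, Geology=1, Latin=2, History=2. Every pair that conflicts lands in different time slots.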